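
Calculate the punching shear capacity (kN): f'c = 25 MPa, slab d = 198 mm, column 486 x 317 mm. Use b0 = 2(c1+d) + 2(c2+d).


b0 = 2*(486 + 198) + 2*(317 + 198) = 2398 mm
Vc = 0.33 * sqrt(25) * 2398 * 198 / 1000
= 783.43 kN

783.43


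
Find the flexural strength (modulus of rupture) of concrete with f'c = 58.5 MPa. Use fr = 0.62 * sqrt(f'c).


fr = 0.62 * sqrt(58.5)
= 4.742 MPa

4.742


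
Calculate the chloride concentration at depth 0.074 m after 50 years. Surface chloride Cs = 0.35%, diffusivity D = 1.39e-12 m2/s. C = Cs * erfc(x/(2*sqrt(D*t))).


t_seconds = 50 * 365.25 * 24 * 3600 = 1577880000.0 s
arg = 0.074 / (2 * sqrt(1.39e-12 * 1577880000.0))
= 0.7901
erfc(0.7901) = 0.2639
C = 0.35 * 0.2639 = 0.0924%

0.0924


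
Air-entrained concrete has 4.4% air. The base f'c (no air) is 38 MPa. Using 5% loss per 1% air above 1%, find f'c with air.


Strength loss = (4.4 - 1) * 5 = 17.0%
f'c = 38 * (1 - 17.0/100)
= 31.54 MPa

31.54


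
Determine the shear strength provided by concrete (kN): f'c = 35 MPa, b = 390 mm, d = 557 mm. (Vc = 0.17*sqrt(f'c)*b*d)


Vc = 0.17 * sqrt(35) * 390 * 557 / 1000
= 218.48 kN

218.48


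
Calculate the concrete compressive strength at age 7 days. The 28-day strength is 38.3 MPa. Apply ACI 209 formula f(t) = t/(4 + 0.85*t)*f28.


f(7) = 7 / (4 + 0.85 * 7) * 38.3
= 7 / 9.95 * 38.3
= 26.94 MPa

26.94


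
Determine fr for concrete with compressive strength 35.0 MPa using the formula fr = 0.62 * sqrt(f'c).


fr = 0.62 * sqrt(35.0)
= 3.668 MPa

3.668


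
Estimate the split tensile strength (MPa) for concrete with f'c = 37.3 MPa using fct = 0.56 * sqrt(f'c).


fct = 0.56 * sqrt(37.3)
= 0.56 * 6.107
= 3.42 MPa

3.42


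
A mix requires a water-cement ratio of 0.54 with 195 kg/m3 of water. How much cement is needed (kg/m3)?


Cement = water / (w/c)
= 195 / 0.54
= 361.1 kg/m3

361.1


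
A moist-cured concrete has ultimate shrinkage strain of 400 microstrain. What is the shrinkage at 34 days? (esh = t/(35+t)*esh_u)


esh(34) = 34 / (35 + 34) * 400
= 34 / 69 * 400
= 197.1 microstrain

197.1


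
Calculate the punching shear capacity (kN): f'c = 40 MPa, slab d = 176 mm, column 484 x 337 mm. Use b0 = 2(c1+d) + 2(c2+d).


b0 = 2*(484 + 176) + 2*(337 + 176) = 2346 mm
Vc = 0.33 * sqrt(40) * 2346 * 176 / 1000
= 861.76 kN

861.76


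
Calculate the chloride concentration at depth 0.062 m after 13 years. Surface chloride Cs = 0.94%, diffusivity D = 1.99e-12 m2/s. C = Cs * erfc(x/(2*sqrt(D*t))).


t_seconds = 13 * 365.25 * 24 * 3600 = 410248800.0 s
arg = 0.062 / (2 * sqrt(1.99e-12 * 410248800.0))
= 1.085
erfc(1.085) = 0.1249
C = 0.94 * 0.1249 = 0.1174%

0.1174


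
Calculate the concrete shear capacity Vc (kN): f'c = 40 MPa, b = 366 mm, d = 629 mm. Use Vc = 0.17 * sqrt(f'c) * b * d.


Vc = 0.17 * sqrt(40) * 366 * 629 / 1000
= 247.52 kN

247.52


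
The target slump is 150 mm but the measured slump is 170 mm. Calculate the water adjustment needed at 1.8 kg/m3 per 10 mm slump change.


Difference = 150 - 170 = -20 mm
Water adjustment = -20 * 1.8 / 10 = -3.6 kg/m3

-3.6


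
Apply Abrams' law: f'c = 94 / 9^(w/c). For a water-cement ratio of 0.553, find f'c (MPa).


f'c = 94 / 9^0.553
= 94 / 3.371
= 27.89 MPa

27.89


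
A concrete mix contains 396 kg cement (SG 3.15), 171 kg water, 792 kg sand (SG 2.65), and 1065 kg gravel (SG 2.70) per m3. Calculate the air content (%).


Vol cement = 396 / (3.15 * 1000) = 0.125714 m3
Vol water = 171 / 1000 = 0.171 m3
Vol sand = 792 / (2.65 * 1000) = 0.298868 m3
Vol gravel = 1065 / (2.70 * 1000) = 0.394444 m3
Total solid + water volume = 0.990027 m3
Air = (1 - 0.990027) * 100 = 1.0%

1.0


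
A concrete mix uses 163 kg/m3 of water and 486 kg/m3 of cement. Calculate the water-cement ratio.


w/c = water / cement
w/c = 163 / 486 = 0.335

0.335


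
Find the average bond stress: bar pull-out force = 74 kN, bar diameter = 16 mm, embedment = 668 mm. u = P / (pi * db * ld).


u = P / (pi * db * ld)
= 74 * 1000 / (pi * 16 * 668)
= 2.204 MPa

2.204


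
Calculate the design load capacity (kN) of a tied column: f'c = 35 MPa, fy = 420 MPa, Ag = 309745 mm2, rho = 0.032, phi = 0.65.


Ast = rho * Ag = 0.032 * 309745 = 9911.84 mm2
phi*Pn = 0.65 * 0.80 * (0.85 * 35 * (309745 - 9911.84) + 420 * 9911.84) / 1000
= 6803.16 kN

6803.16


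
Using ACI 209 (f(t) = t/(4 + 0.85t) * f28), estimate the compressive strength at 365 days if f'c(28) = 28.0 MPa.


f(365) = 365 / (4 + 0.85 * 365) * 28.0
= 365 / 314.25 * 28.0
= 32.52 MPa

32.52


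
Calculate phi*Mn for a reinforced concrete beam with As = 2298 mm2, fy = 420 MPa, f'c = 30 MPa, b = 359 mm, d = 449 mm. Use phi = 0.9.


a = As * fy / (0.85 * f'c * b)
= 2298 * 420 / (0.85 * 30 * 359)
= 105.4301 mm
Mn = As * fy * (d - a/2) / 10^6
= 382.4784 kN-m
phi*Mn = 0.9 * 382.4784 = 344.23 kN-m

344.23


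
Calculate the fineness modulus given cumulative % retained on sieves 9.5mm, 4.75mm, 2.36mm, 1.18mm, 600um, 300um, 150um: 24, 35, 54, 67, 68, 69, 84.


FM = sum(cumulative % retained) / 100
= 401 / 100
= 4.01

4.01


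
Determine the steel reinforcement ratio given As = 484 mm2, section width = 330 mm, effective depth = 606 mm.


rho = As / (b * d)
= 484 / (330 * 606)
= 0.0024

0.0024


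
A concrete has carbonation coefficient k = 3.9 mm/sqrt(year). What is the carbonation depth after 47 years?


depth = k * sqrt(t)
= 3.9 * sqrt(47)
= 26.74 mm

26.74


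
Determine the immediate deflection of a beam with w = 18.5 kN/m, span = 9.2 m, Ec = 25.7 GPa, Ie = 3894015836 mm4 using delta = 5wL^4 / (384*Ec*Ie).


Convert: L = 9.2 m = 9200 mm, Ec = 25.7 GPa = 25700 MPa
delta = 5 * 18.5 * 9200^4 / (384 * 25700 * 3894015836)
= 17.24 mm

17.24


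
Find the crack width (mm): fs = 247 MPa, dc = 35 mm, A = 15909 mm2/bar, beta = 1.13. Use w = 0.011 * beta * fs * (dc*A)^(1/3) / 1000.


w = 0.011 * beta * fs * (dc * A)^(1/3) / 1000
= 0.011 * 1.13 * 247 * (35 * 15909)^(1/3) / 1000
= 0.253 mm

0.253


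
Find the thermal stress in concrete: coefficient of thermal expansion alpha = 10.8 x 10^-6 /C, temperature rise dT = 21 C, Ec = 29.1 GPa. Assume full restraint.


sigma = alpha * dT * Ec
= 10.8e-6 * 21 * 29.1 * 1000
= 6.6 MPa

6.6


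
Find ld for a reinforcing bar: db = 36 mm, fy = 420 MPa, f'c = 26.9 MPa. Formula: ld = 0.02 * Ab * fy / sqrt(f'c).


Ab = pi * 36^2 / 4 = 1017.876 mm2
ld = 0.02 * 1017.876 * 420 / sqrt(26.9)
= 1648.5 mm

1648.5


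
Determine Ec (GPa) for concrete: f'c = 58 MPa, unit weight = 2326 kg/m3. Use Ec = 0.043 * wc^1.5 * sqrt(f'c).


Ec = 0.043 * 2326^1.5 * sqrt(58) / 1000
= 36.74 GPa

36.74


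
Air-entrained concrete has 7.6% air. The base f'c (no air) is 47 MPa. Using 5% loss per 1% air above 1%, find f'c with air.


Strength loss = (7.6 - 1) * 5 = 33.0%
f'c = 47 * (1 - 33.0/100)
= 31.49 MPa

31.49


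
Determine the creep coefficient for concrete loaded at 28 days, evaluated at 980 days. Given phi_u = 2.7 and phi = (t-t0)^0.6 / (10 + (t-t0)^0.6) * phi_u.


dt = 980 - 28 = 952
phi = 952^0.6 / (10 + 952^0.6) * 2.7
= 2.321

2.321


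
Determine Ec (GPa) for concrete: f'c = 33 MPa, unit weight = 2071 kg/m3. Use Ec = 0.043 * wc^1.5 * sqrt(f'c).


Ec = 0.043 * 2071^1.5 * sqrt(33) / 1000
= 23.28 GPa

23.28


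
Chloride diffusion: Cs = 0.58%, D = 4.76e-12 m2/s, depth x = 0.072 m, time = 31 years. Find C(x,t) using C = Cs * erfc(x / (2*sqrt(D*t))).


t_seconds = 31 * 365.25 * 24 * 3600 = 978285600.0 s
arg = 0.072 / (2 * sqrt(4.76e-12 * 978285600.0))
= 0.5276
erfc(0.5276) = 0.4556
C = 0.58 * 0.4556 = 0.2643%

0.2643


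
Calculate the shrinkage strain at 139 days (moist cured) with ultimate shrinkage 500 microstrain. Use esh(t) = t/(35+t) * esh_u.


esh(139) = 139 / (35 + 139) * 500
= 139 / 174 * 500
= 399.4 microstrain

399.4


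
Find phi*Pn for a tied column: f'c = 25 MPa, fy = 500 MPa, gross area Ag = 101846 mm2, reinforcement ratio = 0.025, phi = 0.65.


Ast = rho * Ag = 0.025 * 101846 = 2546.15 mm2
phi*Pn = 0.65 * 0.80 * (0.85 * 25 * (101846 - 2546.15) + 500 * 2546.15) / 1000
= 1759.26 kN

1759.26


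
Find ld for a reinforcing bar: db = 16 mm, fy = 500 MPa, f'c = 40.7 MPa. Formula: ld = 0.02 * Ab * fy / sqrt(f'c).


Ab = pi * 16^2 / 4 = 201.062 mm2
ld = 0.02 * 201.062 * 500 / sqrt(40.7)
= 315.2 mm

315.2


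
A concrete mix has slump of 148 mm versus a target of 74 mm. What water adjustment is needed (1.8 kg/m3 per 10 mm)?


Difference = 74 - 148 = -74 mm
Water adjustment = -74 * 1.8 / 10 = -13.3 kg/m3

-13.3


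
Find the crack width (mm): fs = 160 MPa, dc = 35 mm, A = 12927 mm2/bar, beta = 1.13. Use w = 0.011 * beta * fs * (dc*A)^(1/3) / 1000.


w = 0.011 * beta * fs * (dc * A)^(1/3) / 1000
= 0.011 * 1.13 * 160 * (35 * 12927)^(1/3) / 1000
= 0.153 mm

0.153


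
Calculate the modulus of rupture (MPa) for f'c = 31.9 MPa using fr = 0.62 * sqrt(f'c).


fr = 0.62 * sqrt(31.9)
= 3.502 MPa

3.502


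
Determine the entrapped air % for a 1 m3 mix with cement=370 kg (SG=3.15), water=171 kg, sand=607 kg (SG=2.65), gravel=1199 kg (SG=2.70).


Vol cement = 370 / (3.15 * 1000) = 0.11746 m3
Vol water = 171 / 1000 = 0.171 m3
Vol sand = 607 / (2.65 * 1000) = 0.229057 m3
Vol gravel = 1199 / (2.70 * 1000) = 0.444074 m3
Total solid + water volume = 0.961591 m3
Air = (1 - 0.961591) * 100 = 3.84%

3.84


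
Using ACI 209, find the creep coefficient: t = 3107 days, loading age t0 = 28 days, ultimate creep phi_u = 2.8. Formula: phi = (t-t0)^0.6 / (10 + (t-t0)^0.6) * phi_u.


dt = 3107 - 28 = 3079
phi = 3079^0.6 / (10 + 3079^0.6) * 2.8
= 2.591

2.591


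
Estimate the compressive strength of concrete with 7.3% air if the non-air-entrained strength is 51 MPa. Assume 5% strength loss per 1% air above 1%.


Strength loss = (7.3 - 1) * 5 = 31.5%
f'c = 51 * (1 - 31.5/100)
= 34.94 MPa

34.94


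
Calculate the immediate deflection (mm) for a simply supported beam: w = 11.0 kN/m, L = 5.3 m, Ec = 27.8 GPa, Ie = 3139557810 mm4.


Convert: L = 5.3 m = 5300 mm, Ec = 27.8 GPa = 27800 MPa
delta = 5 * 11.0 * 5300^4 / (384 * 27800 * 3139557810)
= 1.29 mm

1.29


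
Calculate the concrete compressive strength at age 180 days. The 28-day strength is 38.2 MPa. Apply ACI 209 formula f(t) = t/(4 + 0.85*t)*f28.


f(180) = 180 / (4 + 0.85 * 180) * 38.2
= 180 / 157.0 * 38.2
= 43.8 MPa

43.8


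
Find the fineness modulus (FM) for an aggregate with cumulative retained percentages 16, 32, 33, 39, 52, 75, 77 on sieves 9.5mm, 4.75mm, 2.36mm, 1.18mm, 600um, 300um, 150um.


FM = sum(cumulative % retained) / 100
= 324 / 100
= 3.24

3.24


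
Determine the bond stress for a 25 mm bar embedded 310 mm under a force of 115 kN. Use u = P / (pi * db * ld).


u = P / (pi * db * ld)
= 115 * 1000 / (pi * 25 * 310)
= 4.723 MPa

4.723


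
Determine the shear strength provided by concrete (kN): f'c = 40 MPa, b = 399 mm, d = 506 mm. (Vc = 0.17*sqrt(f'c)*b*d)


Vc = 0.17 * sqrt(40) * 399 * 506 / 1000
= 217.07 kN

217.07


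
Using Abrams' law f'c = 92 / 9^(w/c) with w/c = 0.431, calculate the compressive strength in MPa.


f'c = 92 / 9^0.431
= 92 / 2.578
= 35.69 MPa

35.69


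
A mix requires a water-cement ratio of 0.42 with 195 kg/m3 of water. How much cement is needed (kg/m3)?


Cement = water / (w/c)
= 195 / 0.42
= 464.3 kg/m3

464.3


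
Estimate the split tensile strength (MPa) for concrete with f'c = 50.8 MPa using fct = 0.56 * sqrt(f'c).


fct = 0.56 * sqrt(50.8)
= 0.56 * 7.127
= 3.991 MPa

3.991


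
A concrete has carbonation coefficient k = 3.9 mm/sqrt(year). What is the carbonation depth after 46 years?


depth = k * sqrt(t)
= 3.9 * sqrt(46)
= 26.45 mm

26.45


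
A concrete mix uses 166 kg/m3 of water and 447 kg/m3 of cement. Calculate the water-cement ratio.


w/c = water / cement
w/c = 166 / 447 = 0.371

0.371


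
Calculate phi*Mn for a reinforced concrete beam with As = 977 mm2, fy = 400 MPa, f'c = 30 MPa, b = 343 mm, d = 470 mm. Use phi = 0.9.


a = As * fy / (0.85 * f'c * b)
= 977 * 400 / (0.85 * 30 * 343)
= 44.6807 mm
Mn = As * fy * (d - a/2) / 10^6
= 174.9454 kN-m
phi*Mn = 0.9 * 174.9454 = 157.45 kN-m

157.45


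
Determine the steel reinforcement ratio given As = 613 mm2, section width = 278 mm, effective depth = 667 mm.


rho = As / (b * d)
= 613 / (278 * 667)
= 0.0033

0.0033


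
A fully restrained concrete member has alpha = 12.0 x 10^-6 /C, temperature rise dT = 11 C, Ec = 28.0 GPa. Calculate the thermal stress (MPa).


sigma = alpha * dT * Ec
= 12.0e-6 * 11 * 28.0 * 1000
= 3.696 MPa

3.696


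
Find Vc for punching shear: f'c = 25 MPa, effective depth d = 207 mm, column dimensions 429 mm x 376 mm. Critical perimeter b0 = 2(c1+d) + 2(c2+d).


b0 = 2*(429 + 207) + 2*(376 + 207) = 2438 mm
Vc = 0.33 * sqrt(25) * 2438 * 207 / 1000
= 832.7 kN

832.7


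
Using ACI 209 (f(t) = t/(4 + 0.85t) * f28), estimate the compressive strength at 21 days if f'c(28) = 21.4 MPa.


f(21) = 21 / (4 + 0.85 * 21) * 21.4
= 21 / 21.85 * 21.4
= 20.57 MPa

20.57


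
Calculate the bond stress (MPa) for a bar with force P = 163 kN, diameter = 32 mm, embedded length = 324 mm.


u = P / (pi * db * ld)
= 163 * 1000 / (pi * 32 * 324)
= 5.004 MPa

5.004


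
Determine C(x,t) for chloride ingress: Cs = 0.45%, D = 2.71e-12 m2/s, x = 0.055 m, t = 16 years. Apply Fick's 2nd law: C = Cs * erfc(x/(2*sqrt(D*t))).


t_seconds = 16 * 365.25 * 24 * 3600 = 504921600.0 s
arg = 0.055 / (2 * sqrt(2.71e-12 * 504921600.0))
= 0.7434
erfc(0.7434) = 0.2931
C = 0.45 * 0.2931 = 0.1319%

0.1319


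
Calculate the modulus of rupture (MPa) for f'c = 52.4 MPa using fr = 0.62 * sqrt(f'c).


fr = 0.62 * sqrt(52.4)
= 4.488 MPa

4.488


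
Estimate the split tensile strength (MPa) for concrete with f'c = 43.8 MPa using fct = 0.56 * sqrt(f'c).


fct = 0.56 * sqrt(43.8)
= 0.56 * 6.618
= 3.706 MPa

3.706


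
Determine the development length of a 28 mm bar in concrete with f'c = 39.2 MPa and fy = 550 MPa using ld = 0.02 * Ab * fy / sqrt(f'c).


Ab = pi * 28^2 / 4 = 615.752 mm2
ld = 0.02 * 615.752 * 550 / sqrt(39.2)
= 1081.8 mm

1081.8


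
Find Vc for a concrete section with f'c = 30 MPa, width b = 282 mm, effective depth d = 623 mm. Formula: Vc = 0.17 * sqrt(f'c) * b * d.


Vc = 0.17 * sqrt(30) * 282 * 623 / 1000
= 163.59 kN

163.59


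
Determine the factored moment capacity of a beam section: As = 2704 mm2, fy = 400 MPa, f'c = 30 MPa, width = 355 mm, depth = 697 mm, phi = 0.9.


a = As * fy / (0.85 * f'c * b)
= 2704 * 400 / (0.85 * 30 * 355)
= 119.4808 mm
Mn = As * fy * (d - a/2) / 10^6
= 689.26 kN-m
phi*Mn = 0.9 * 689.26 = 620.33 kN-m

620.33


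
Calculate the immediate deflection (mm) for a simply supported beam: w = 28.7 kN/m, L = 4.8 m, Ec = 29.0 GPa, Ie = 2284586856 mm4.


Convert: L = 4.8 m = 4800 mm, Ec = 29.0 GPa = 29000 MPa
delta = 5 * 28.7 * 4800^4 / (384 * 29000 * 2284586856)
= 2.99 mm

2.99


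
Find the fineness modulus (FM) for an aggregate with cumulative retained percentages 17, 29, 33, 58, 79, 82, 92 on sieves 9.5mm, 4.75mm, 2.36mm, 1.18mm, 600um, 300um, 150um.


FM = sum(cumulative % retained) / 100
= 390 / 100
= 3.9

3.9


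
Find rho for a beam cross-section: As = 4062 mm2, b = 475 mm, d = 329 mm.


rho = As / (b * d)
= 4062 / (475 * 329)
= 0.026

0.026


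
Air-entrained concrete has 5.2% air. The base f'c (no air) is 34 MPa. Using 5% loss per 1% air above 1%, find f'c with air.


Strength loss = (5.2 - 1) * 5 = 21.0%
f'c = 34 * (1 - 21.0/100)
= 26.86 MPa

26.86


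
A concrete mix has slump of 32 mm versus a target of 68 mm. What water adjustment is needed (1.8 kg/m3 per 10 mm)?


Difference = 68 - 32 = 36 mm
Water adjustment = 36 * 1.8 / 10 = 6.5 kg/m3

6.5


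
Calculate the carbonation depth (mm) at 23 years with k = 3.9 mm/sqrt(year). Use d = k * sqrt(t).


depth = k * sqrt(t)
= 3.9 * sqrt(23)
= 18.7 mm

18.7


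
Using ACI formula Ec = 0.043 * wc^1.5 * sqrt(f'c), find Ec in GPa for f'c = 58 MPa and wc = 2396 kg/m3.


Ec = 0.043 * 2396^1.5 * sqrt(58) / 1000
= 38.41 GPa

38.41


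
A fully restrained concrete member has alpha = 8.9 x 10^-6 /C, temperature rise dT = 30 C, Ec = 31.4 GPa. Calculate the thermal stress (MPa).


sigma = alpha * dT * Ec
= 8.9e-6 * 30 * 31.4 * 1000
= 8.384 MPa

8.384


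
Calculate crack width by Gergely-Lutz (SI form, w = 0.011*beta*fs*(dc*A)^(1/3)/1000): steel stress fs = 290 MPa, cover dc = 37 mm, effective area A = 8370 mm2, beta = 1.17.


w = 0.011 * beta * fs * (dc * A)^(1/3) / 1000
= 0.011 * 1.17 * 290 * (37 * 8370)^(1/3) / 1000
= 0.253 mm

0.253


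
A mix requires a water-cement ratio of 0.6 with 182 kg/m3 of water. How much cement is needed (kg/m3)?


Cement = water / (w/c)
= 182 / 0.6
= 303.3 kg/m3

303.3


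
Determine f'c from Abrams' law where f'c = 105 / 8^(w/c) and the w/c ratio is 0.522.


f'c = 105 / 8^0.522
= 105 / 2.961
= 35.46 MPa

35.46


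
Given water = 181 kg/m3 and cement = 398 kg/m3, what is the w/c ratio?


w/c = water / cement
w/c = 181 / 398 = 0.455

0.455


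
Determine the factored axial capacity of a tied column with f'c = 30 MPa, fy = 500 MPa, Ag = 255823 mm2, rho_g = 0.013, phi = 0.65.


Ast = rho * Ag = 0.013 * 255823 = 3325.699 mm2
phi*Pn = 0.65 * 0.80 * (0.85 * 30 * (255823 - 3325.699) + 500 * 3325.699) / 1000
= 4212.8 kN

4212.8


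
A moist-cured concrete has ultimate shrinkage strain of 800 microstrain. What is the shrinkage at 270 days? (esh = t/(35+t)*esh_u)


esh(270) = 270 / (35 + 270) * 800
= 270 / 305 * 800
= 708.2 microstrain

708.2


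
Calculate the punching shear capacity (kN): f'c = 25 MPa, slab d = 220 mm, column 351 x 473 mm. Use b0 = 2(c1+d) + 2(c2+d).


b0 = 2*(351 + 220) + 2*(473 + 220) = 2528 mm
Vc = 0.33 * sqrt(25) * 2528 * 220 / 1000
= 917.66 kN

917.66


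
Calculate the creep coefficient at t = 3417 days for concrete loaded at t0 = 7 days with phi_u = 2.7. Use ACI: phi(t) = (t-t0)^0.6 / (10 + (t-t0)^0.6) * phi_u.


dt = 3417 - 7 = 3410
phi = 3410^0.6 / (10 + 3410^0.6) * 2.7
= 2.509

2.509


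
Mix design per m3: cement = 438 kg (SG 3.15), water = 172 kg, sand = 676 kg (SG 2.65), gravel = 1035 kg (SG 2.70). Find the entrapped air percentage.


Vol cement = 438 / (3.15 * 1000) = 0.139048 m3
Vol water = 172 / 1000 = 0.172 m3
Vol sand = 676 / (2.65 * 1000) = 0.255094 m3
Vol gravel = 1035 / (2.70 * 1000) = 0.383333 m3
Total solid + water volume = 0.949475 m3
Air = (1 - 0.949475) * 100 = 5.05%

5.05


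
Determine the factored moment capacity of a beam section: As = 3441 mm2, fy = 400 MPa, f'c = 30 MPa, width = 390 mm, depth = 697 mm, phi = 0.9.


a = As * fy / (0.85 * f'c * b)
= 3441 * 400 / (0.85 * 30 * 390)
= 138.4012 mm
Mn = As * fy * (d - a/2) / 10^6
= 864.1031 kN-m
phi*Mn = 0.9 * 864.1031 = 777.69 kN-m

777.69


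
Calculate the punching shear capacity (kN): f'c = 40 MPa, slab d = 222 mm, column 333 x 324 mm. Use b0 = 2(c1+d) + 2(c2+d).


b0 = 2*(333 + 222) + 2*(324 + 222) = 2202 mm
Vc = 0.33 * sqrt(40) * 2202 * 222 / 1000
= 1020.27 kN

1020.27


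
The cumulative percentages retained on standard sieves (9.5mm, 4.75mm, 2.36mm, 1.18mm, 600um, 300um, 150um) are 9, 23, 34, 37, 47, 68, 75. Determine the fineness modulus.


FM = sum(cumulative % retained) / 100
= 293 / 100
= 2.93

2.93


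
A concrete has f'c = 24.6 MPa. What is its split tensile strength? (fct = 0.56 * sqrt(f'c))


fct = 0.56 * sqrt(24.6)
= 0.56 * 4.96
= 2.778 MPa

2.778


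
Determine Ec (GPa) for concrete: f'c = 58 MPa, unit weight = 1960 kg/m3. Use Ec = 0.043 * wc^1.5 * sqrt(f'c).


Ec = 0.043 * 1960^1.5 * sqrt(58) / 1000
= 28.42 GPa

28.42


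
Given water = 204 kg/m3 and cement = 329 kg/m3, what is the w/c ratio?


w/c = water / cement
w/c = 204 / 329 = 0.62

0.62


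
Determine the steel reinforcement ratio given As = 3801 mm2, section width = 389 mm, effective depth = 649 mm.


rho = As / (b * d)
= 3801 / (389 * 649)
= 0.0151

0.0151


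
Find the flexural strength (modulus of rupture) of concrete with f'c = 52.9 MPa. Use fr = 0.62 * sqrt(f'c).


fr = 0.62 * sqrt(52.9)
= 4.509 MPa

4.509


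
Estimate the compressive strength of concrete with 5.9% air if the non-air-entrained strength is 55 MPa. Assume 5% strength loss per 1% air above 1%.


Strength loss = (5.9 - 1) * 5 = 24.5%
f'c = 55 * (1 - 24.5/100)
= 41.52 MPa

41.52


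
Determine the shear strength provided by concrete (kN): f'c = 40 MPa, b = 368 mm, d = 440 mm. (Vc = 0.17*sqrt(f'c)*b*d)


Vc = 0.17 * sqrt(40) * 368 * 440 / 1000
= 174.09 kN

174.09


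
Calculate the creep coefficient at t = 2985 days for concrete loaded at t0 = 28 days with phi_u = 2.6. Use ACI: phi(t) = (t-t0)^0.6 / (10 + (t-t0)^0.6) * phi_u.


dt = 2985 - 28 = 2957
phi = 2957^0.6 / (10 + 2957^0.6) * 2.6
= 2.401

2.401


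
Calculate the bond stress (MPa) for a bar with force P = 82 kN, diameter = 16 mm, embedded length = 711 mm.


u = P / (pi * db * ld)
= 82 * 1000 / (pi * 16 * 711)
= 2.294 MPa

2.294


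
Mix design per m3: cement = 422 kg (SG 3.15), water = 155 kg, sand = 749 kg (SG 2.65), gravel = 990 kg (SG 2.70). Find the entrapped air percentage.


Vol cement = 422 / (3.15 * 1000) = 0.133968 m3
Vol water = 155 / 1000 = 0.155 m3
Vol sand = 749 / (2.65 * 1000) = 0.282642 m3
Vol gravel = 990 / (2.70 * 1000) = 0.366667 m3
Total solid + water volume = 0.938276 m3
Air = (1 - 0.938276) * 100 = 6.17%

6.17


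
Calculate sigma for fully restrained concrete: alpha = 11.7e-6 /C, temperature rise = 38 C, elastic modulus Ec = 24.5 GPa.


sigma = alpha * dT * Ec
= 11.7e-6 * 38 * 24.5 * 1000
= 10.893 MPa

10.893


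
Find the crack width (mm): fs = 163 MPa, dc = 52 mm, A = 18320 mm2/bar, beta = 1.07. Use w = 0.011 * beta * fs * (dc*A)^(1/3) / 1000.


w = 0.011 * beta * fs * (dc * A)^(1/3) / 1000
= 0.011 * 1.07 * 163 * (52 * 18320)^(1/3) / 1000
= 0.189 mm

0.189


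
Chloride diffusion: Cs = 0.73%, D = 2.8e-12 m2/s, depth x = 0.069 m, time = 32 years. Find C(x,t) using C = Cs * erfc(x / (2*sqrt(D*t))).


t_seconds = 32 * 365.25 * 24 * 3600 = 1009843200.0 s
arg = 0.069 / (2 * sqrt(2.8e-12 * 1009843200.0))
= 0.6488
erfc(0.6488) = 0.3589
C = 0.73 * 0.3589 = 0.262%

0.262


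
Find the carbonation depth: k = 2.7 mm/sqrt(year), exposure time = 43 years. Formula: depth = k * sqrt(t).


depth = k * sqrt(t)
= 2.7 * sqrt(43)
= 17.71 mm

17.71


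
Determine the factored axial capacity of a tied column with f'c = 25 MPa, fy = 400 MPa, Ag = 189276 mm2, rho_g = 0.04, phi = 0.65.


Ast = rho * Ag = 0.04 * 189276 = 7571.04 mm2
phi*Pn = 0.65 * 0.80 * (0.85 * 25 * (189276 - 7571.04) + 400 * 7571.04) / 1000
= 3582.62 kN

3582.62


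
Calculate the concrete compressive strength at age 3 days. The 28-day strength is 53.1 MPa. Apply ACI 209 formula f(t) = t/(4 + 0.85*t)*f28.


f(3) = 3 / (4 + 0.85 * 3) * 53.1
= 3 / 6.55 * 53.1
= 24.32 MPa

24.32


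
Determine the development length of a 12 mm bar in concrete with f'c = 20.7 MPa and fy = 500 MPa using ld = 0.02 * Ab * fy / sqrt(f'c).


Ab = pi * 12^2 / 4 = 113.097 mm2
ld = 0.02 * 113.097 * 500 / sqrt(20.7)
= 248.6 mm

248.6


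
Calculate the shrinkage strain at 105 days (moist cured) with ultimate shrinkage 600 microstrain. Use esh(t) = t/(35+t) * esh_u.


esh(105) = 105 / (35 + 105) * 600
= 105 / 140 * 600
= 450.0 microstrain

450.0


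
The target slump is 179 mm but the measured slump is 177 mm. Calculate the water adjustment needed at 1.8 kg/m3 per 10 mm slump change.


Difference = 179 - 177 = 2 mm
Water adjustment = 2 * 1.8 / 10 = 0.4 kg/m3

0.4


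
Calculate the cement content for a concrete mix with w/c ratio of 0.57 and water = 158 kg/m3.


Cement = water / (w/c)
= 158 / 0.57
= 277.2 kg/m3

277.2


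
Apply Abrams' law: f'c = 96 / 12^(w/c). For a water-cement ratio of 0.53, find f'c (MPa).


f'c = 96 / 12^0.53
= 96 / 3.732
= 25.72 MPa

25.72


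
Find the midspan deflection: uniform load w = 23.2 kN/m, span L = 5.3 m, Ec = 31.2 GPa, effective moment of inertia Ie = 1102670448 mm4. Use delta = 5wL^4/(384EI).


Convert: L = 5.3 m = 5300 mm, Ec = 31.2 GPa = 31200 MPa
delta = 5 * 23.2 * 5300^4 / (384 * 31200 * 1102670448)
= 6.93 mm

6.93


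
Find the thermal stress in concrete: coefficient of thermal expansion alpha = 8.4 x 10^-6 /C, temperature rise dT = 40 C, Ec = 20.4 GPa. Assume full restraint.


sigma = alpha * dT * Ec
= 8.4e-6 * 40 * 20.4 * 1000
= 6.854 MPa

6.854


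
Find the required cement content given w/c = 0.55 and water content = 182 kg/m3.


Cement = water / (w/c)
= 182 / 0.55
= 330.9 kg/m3

330.9


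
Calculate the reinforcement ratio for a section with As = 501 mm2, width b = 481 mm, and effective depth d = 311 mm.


rho = As / (b * d)
= 501 / (481 * 311)
= 0.0033

0.0033


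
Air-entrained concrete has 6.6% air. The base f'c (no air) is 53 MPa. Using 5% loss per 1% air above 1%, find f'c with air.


Strength loss = (6.6 - 1) * 5 = 28.0%
f'c = 53 * (1 - 28.0/100)
= 38.16 MPa

38.16


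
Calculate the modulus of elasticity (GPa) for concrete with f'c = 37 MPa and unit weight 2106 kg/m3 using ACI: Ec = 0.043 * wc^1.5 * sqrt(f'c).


Ec = 0.043 * 2106^1.5 * sqrt(37) / 1000
= 25.28 GPa

25.28


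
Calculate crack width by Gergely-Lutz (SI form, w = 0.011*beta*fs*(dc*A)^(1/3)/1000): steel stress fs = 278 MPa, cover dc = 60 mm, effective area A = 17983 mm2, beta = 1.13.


w = 0.011 * beta * fs * (dc * A)^(1/3) / 1000
= 0.011 * 1.13 * 278 * (60 * 17983)^(1/3) / 1000
= 0.354 mm

0.354


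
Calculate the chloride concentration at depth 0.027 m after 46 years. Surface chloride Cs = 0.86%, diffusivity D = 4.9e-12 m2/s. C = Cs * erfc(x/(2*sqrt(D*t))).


t_seconds = 46 * 365.25 * 24 * 3600 = 1451649600.0 s
arg = 0.027 / (2 * sqrt(4.9e-12 * 1451649600.0))
= 0.1601
erfc(0.1601) = 0.8209
C = 0.86 * 0.8209 = 0.706%

0.706


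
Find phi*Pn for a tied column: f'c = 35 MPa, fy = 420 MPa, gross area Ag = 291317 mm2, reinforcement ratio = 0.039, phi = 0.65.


Ast = rho * Ag = 0.039 * 291317 = 11361.363 mm2
phi*Pn = 0.65 * 0.80 * (0.85 * 35 * (291317 - 11361.363) + 420 * 11361.363) / 1000
= 6812.24 kN

6812.24


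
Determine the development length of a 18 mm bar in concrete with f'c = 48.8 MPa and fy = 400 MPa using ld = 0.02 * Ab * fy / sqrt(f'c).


Ab = pi * 18^2 / 4 = 254.469 mm2
ld = 0.02 * 254.469 * 400 / sqrt(48.8)
= 291.4 mm

291.4


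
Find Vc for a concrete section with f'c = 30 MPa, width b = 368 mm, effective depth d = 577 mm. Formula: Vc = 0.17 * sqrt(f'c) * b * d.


Vc = 0.17 * sqrt(30) * 368 * 577 / 1000
= 197.71 kN

197.71


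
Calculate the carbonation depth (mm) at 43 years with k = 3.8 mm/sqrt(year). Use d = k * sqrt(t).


depth = k * sqrt(t)
= 3.8 * sqrt(43)
= 24.92 mm

24.92


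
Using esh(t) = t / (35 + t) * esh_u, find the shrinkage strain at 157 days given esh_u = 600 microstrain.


esh(157) = 157 / (35 + 157) * 600
= 157 / 192 * 600
= 490.6 microstrain

490.6


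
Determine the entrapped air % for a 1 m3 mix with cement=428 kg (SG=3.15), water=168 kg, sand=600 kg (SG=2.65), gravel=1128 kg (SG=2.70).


Vol cement = 428 / (3.15 * 1000) = 0.135873 m3
Vol water = 168 / 1000 = 0.168 m3
Vol sand = 600 / (2.65 * 1000) = 0.226415 m3
Vol gravel = 1128 / (2.70 * 1000) = 0.417778 m3
Total solid + water volume = 0.948066 m3
Air = (1 - 0.948066) * 100 = 5.19%

5.19


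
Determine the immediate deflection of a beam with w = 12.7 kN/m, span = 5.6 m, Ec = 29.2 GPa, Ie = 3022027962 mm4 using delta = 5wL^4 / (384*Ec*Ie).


Convert: L = 5.6 m = 5600 mm, Ec = 29.2 GPa = 29200 MPa
delta = 5 * 12.7 * 5600^4 / (384 * 29200 * 3022027962)
= 1.84 mm

1.84


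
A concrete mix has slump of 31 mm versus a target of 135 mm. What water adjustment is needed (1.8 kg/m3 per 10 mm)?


Difference = 135 - 31 = 104 mm
Water adjustment = 104 * 1.8 / 10 = 18.7 kg/m3

18.7


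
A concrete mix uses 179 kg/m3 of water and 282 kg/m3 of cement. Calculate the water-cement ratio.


w/c = water / cement
w/c = 179 / 282 = 0.635

0.635


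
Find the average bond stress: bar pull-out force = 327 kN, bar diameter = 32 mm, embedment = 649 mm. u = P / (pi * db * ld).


u = P / (pi * db * ld)
= 327 * 1000 / (pi * 32 * 649)
= 5.012 MPa

5.012


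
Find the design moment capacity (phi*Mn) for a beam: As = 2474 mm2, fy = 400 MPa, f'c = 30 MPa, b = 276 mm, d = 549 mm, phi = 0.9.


a = As * fy / (0.85 * f'c * b)
= 2474 * 400 / (0.85 * 30 * 276)
= 140.6081 mm
Mn = As * fy * (d - a/2) / 10^6
= 473.7175 kN-m
phi*Mn = 0.9 * 473.7175 = 426.35 kN-m

426.35


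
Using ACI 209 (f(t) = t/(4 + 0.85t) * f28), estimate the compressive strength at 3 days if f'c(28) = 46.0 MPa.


f(3) = 3 / (4 + 0.85 * 3) * 46.0
= 3 / 6.55 * 46.0
= 21.07 MPa

21.07


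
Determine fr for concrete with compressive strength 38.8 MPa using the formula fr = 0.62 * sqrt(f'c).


fr = 0.62 * sqrt(38.8)
= 3.862 MPa

3.862


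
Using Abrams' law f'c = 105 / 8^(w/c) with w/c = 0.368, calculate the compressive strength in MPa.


f'c = 105 / 8^0.368
= 105 / 2.149
= 48.85 MPa

48.85


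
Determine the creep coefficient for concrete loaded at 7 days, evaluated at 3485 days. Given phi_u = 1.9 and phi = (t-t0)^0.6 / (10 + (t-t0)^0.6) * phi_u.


dt = 3485 - 7 = 3478
phi = 3478^0.6 / (10 + 3478^0.6) * 1.9
= 1.767

1.767


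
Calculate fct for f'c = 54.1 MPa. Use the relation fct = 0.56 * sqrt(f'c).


fct = 0.56 * sqrt(54.1)
= 0.56 * 7.355
= 4.119 MPa

4.119


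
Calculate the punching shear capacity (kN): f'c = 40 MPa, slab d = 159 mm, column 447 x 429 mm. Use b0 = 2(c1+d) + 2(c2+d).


b0 = 2*(447 + 159) + 2*(429 + 159) = 2388 mm
Vc = 0.33 * sqrt(40) * 2388 * 159 / 1000
= 792.46 kN

792.46


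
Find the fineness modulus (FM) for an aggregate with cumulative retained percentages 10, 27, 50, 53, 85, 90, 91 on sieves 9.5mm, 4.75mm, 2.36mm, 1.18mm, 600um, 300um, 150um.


FM = sum(cumulative % retained) / 100
= 406 / 100
= 4.06

4.06


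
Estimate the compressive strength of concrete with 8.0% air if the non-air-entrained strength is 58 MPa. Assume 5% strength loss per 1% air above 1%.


Strength loss = (8.0 - 1) * 5 = 35.0%
f'c = 58 * (1 - 35.0/100)
= 37.7 MPa

37.7


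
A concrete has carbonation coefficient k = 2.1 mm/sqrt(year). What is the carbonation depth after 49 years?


depth = k * sqrt(t)
= 2.1 * sqrt(49)
= 14.7 mm

14.7


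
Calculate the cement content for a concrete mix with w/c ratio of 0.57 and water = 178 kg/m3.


Cement = water / (w/c)
= 178 / 0.57
= 312.3 kg/m3

312.3


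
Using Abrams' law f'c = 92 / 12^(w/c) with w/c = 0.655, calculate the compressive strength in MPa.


f'c = 92 / 12^0.655
= 92 / 5.092
= 18.07 MPa

18.07


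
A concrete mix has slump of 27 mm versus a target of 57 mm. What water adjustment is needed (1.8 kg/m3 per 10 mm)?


Difference = 57 - 27 = 30 mm
Water adjustment = 30 * 1.8 / 10 = 5.4 kg/m3

5.4


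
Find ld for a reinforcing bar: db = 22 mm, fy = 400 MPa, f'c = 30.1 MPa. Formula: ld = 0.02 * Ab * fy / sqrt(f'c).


Ab = pi * 22^2 / 4 = 380.133 mm2
ld = 0.02 * 380.133 * 400 / sqrt(30.1)
= 554.3 mm

554.3


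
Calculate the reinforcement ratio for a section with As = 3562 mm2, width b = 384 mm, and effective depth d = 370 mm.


rho = As / (b * d)
= 3562 / (384 * 370)
= 0.0251

0.0251


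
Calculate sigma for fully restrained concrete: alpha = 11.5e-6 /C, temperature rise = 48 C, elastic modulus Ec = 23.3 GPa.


sigma = alpha * dT * Ec
= 11.5e-6 * 48 * 23.3 * 1000
= 12.862 MPa

12.862


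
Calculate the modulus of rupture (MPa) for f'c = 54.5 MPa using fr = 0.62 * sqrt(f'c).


fr = 0.62 * sqrt(54.5)
= 4.577 MPa

4.577


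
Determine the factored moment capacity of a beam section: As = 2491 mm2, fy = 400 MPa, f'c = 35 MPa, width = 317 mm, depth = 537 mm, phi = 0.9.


a = As * fy / (0.85 * f'c * b)
= 2491 * 400 / (0.85 * 35 * 317)
= 105.6544 mm
Mn = As * fy * (d - a/2) / 10^6
= 482.4298 kN-m
phi*Mn = 0.9 * 482.4298 = 434.19 kN-m

434.19


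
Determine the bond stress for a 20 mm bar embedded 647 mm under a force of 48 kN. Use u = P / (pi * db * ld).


u = P / (pi * db * ld)
= 48 * 1000 / (pi * 20 * 647)
= 1.181 MPa

1.181


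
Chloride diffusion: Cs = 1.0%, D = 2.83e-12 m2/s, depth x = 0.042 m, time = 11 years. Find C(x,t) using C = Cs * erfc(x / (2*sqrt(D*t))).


t_seconds = 11 * 365.25 * 24 * 3600 = 347133600.0 s
arg = 0.042 / (2 * sqrt(2.83e-12 * 347133600.0))
= 0.67
erfc(0.67) = 0.3434
C = 1.0 * 0.3434 = 0.3434%

0.3434


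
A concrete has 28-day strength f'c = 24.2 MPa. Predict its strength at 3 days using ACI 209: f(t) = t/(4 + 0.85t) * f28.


f(3) = 3 / (4 + 0.85 * 3) * 24.2
= 3 / 6.55 * 24.2
= 11.08 MPa

11.08


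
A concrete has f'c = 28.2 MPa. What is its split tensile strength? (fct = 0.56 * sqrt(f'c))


fct = 0.56 * sqrt(28.2)
= 0.56 * 5.31
= 2.974 MPa

2.974


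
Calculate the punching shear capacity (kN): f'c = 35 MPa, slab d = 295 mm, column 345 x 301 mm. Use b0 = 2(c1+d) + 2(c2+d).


b0 = 2*(345 + 295) + 2*(301 + 295) = 2472 mm
Vc = 0.33 * sqrt(35) * 2472 * 295 / 1000
= 1423.7 kN

1423.7


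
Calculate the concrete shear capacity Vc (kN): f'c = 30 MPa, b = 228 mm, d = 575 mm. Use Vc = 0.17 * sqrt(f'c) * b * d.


Vc = 0.17 * sqrt(30) * 228 * 575 / 1000
= 122.07 kN

122.07


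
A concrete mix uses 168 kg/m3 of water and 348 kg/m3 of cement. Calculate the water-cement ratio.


w/c = water / cement
w/c = 168 / 348 = 0.483

0.483


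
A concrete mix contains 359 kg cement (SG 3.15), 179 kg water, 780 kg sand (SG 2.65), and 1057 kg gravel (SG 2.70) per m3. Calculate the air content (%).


Vol cement = 359 / (3.15 * 1000) = 0.113968 m3
Vol water = 179 / 1000 = 0.179 m3
Vol sand = 780 / (2.65 * 1000) = 0.29434 m3
Vol gravel = 1057 / (2.70 * 1000) = 0.391481 m3
Total solid + water volume = 0.978789 m3
Air = (1 - 0.978789) * 100 = 2.12%

2.12


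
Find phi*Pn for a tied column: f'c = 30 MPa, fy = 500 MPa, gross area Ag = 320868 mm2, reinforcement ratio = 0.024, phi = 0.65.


Ast = rho * Ag = 0.024 * 320868 = 7700.832 mm2
phi*Pn = 0.65 * 0.80 * (0.85 * 30 * (320868 - 7700.832) + 500 * 7700.832) / 1000
= 6154.81 kN

6154.81


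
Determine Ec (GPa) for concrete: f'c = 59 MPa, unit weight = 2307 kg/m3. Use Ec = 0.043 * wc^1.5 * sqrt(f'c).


Ec = 0.043 * 2307^1.5 * sqrt(59) / 1000
= 36.6 GPa

36.6


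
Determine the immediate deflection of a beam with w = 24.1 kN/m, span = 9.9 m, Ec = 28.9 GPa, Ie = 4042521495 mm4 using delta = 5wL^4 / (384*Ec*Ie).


Convert: L = 9.9 m = 9900 mm, Ec = 28.9 GPa = 28900 MPa
delta = 5 * 24.1 * 9900^4 / (384 * 28900 * 4042521495)
= 25.8 mm

25.8


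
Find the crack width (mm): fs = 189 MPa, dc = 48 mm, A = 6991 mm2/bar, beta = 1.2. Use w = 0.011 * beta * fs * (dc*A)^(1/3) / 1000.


w = 0.011 * beta * fs * (dc * A)^(1/3) / 1000
= 0.011 * 1.2 * 189 * (48 * 6991)^(1/3) / 1000
= 0.173 mm

0.173


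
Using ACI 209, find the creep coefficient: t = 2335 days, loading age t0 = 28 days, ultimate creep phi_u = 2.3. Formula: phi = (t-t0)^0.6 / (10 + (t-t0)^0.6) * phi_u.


dt = 2335 - 28 = 2307
phi = 2307^0.6 / (10 + 2307^0.6) * 2.3
= 2.099

2.099


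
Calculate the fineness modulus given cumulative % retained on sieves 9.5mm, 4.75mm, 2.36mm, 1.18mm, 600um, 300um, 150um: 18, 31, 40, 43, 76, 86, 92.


FM = sum(cumulative % retained) / 100
= 386 / 100
= 3.86

3.86


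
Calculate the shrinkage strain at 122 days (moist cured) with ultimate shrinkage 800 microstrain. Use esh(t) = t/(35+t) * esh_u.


esh(122) = 122 / (35 + 122) * 800
= 122 / 157 * 800
= 621.7 microstrain

621.7


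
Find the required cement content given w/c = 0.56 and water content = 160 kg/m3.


Cement = water / (w/c)
= 160 / 0.56
= 285.7 kg/m3

285.7


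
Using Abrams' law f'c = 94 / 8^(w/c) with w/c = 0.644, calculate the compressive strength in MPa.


f'c = 94 / 8^0.644
= 94 / 3.816
= 24.63 MPa

24.63


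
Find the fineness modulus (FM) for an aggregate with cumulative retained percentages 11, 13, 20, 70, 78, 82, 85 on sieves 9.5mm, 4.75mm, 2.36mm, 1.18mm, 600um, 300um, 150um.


FM = sum(cumulative % retained) / 100
= 359 / 100
= 3.59

3.59


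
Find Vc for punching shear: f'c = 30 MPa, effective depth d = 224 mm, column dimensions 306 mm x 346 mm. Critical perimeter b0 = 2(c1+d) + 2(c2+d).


b0 = 2*(306 + 224) + 2*(346 + 224) = 2200 mm
Vc = 0.33 * sqrt(30) * 2200 * 224 / 1000
= 890.73 kN

890.73


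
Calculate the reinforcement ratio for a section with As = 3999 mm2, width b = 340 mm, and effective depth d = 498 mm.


rho = As / (b * d)
= 3999 / (340 * 498)
= 0.0236

0.0236


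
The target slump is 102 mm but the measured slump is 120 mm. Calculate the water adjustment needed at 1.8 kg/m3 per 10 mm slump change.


Difference = 102 - 120 = -18 mm
Water adjustment = -18 * 1.8 / 10 = -3.2 kg/m3

-3.2


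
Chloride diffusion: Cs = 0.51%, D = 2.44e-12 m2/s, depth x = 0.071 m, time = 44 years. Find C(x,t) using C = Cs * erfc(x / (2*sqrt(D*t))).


t_seconds = 44 * 365.25 * 24 * 3600 = 1388534400.0 s
arg = 0.071 / (2 * sqrt(2.44e-12 * 1388534400.0))
= 0.6099
erfc(0.6099) = 0.3884
C = 0.51 * 0.3884 = 0.1981%

0.1981


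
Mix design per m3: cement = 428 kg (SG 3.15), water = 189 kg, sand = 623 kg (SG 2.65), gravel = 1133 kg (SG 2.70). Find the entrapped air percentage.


Vol cement = 428 / (3.15 * 1000) = 0.135873 m3
Vol water = 189 / 1000 = 0.189 m3
Vol sand = 623 / (2.65 * 1000) = 0.235094 m3
Vol gravel = 1133 / (2.70 * 1000) = 0.41963 m3
Total solid + water volume = 0.979597 m3
Air = (1 - 0.979597) * 100 = 2.04%

2.04


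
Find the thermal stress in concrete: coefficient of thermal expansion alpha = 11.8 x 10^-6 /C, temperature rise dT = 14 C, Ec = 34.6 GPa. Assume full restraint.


sigma = alpha * dT * Ec
= 11.8e-6 * 14 * 34.6 * 1000
= 5.716 MPa

5.716


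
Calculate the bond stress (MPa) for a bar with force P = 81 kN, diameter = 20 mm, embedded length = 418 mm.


u = P / (pi * db * ld)
= 81 * 1000 / (pi * 20 * 418)
= 3.084 MPa

3.084


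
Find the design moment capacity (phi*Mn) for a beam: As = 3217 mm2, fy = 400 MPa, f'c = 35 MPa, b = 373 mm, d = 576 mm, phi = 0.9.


a = As * fy / (0.85 * f'c * b)
= 3217 * 400 / (0.85 * 35 * 373)
= 115.9619 mm
Mn = As * fy * (d - a/2) / 10^6
= 666.5869 kN-m
phi*Mn = 0.9 * 666.5869 = 599.93 kN-m

599.93


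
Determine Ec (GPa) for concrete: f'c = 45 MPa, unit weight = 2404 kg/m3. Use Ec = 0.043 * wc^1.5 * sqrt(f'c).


Ec = 0.043 * 2404^1.5 * sqrt(45) / 1000
= 34.0 GPa

34.0


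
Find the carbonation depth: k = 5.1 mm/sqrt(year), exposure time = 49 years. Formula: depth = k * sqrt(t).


depth = k * sqrt(t)
= 5.1 * sqrt(49)
= 35.7 mm

35.7


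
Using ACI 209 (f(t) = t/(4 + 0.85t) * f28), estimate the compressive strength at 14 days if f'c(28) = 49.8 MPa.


f(14) = 14 / (4 + 0.85 * 14) * 49.8
= 14 / 15.9 * 49.8
= 43.85 MPa

43.85


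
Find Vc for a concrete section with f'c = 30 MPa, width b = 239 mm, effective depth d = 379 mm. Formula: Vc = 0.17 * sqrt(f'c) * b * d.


Vc = 0.17 * sqrt(30) * 239 * 379 / 1000
= 84.34 kN

84.34


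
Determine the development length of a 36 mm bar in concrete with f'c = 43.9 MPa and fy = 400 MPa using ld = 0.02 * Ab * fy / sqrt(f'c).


Ab = pi * 36^2 / 4 = 1017.876 mm2
ld = 0.02 * 1017.876 * 400 / sqrt(43.9)
= 1229.0 mm

1229.0


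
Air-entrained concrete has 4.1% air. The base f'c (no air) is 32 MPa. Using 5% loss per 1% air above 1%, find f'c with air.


Strength loss = (4.1 - 1) * 5 = 15.5%
f'c = 32 * (1 - 15.5/100)
= 27.04 MPa

27.04


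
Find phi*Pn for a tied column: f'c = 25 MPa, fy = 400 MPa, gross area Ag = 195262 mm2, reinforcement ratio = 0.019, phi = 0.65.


Ast = rho * Ag = 0.019 * 195262 = 3709.978 mm2
phi*Pn = 0.65 * 0.80 * (0.85 * 25 * (195262 - 3709.978) + 400 * 3709.978) / 1000
= 2888.33 kN

2888.33
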